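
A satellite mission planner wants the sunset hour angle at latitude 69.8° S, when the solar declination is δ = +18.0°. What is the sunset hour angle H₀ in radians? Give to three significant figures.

cos H₀ = −tan φ · tan δ = −tan(-69.8°) × tan(+18.000°) = 0.8831, so H₀ = 0.4884 rad = 27.98°.

H₀ = 0.488 rad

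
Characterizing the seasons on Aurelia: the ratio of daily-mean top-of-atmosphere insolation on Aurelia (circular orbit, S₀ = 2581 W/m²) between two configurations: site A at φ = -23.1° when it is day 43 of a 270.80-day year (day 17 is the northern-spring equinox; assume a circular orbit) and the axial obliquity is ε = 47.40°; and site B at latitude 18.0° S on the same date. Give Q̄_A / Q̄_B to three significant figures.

— Configuration A (φ=-23.1°):
Solar longitude: λ_s = 360° × (43 − 17)/270.80 = 34.564°.
sin δ = sin 47.40° × sin 34.564° = 0.41761, so δ = +24.684°.
cos H₀ = −tan(-23.1°) tan(+24.684°) = 0.1960, H₀ = 1.3735 rad.
Bracket: H₀ sin φ sin δ + cos φ cos δ sin H₀ = 1.3735×-0.39234×0.41761 + 0.91982×0.90863×0.98060 = -0.225041 + 0.819562 = 0.594521.
Q̄ = (S₀/π) × [bracket] = (2581/π) × 0.594521 = 488.43 W/m².
— Configuration B (φ=-18.0°):
cos H₀ = −tan(-18.0°) tan(+24.684°) = 0.1493, H₀ = 1.4209 rad.
Bracket: H₀ sin φ sin δ + cos φ cos δ sin H₀ = 1.4209×-0.30902×0.41761 + 0.95106×0.90863×0.98879 = -0.183367 + 0.854474 = 0.671107.
Q̄ = (S₀/π) × [bracket] = (2581/π) × 0.671107 = 551.35 W/m².
Ratio Q̄_A / Q̄_B = 488.43 / 551.35 = 0.8859.

Q̄_A / Q̄_B ≈ 0.886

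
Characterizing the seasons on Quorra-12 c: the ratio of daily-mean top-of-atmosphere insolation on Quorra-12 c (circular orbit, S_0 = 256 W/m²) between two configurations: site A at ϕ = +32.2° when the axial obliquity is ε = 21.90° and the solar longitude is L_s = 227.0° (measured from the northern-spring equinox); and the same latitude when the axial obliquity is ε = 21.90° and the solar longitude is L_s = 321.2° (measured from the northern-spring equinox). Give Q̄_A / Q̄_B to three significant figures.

— Configuration A (ϕ=+32.2°):
Solar declination: sin δ = sin ε · sin L_s = sin 21.90° × sin 227.0° = -0.27279, so δ = -15.830°.
cos h₀ = −tan(+32.2°) tan(-15.830°) = 0.1786, h₀ = 1.3913 rad.
Bracket: h₀ sin ϕ sin δ + cos ϕ cos δ sin h₀ = 1.3913×0.53288×-0.27279 + 0.84619×0.96207×0.98393 = -0.202245 + 0.801012 = 0.598767.
Q̄ = (S_0/π) × [bracket] = (256/π) × 0.598767 = 48.792 W/m².
— Configuration B (ϕ=+32.2°):
Solar declination: sin δ = sin ε · sin L_s = sin 21.90° × sin 321.2° = -0.23372, so δ = -13.516°.
cos h₀ = −tan(+32.2°) tan(-13.516°) = 0.1514, h₀ = 1.4188 rad.
Bracket: h₀ sin ϕ sin δ + cos ϕ cos δ sin h₀ = 1.4188×0.53288×-0.23372 + 0.84619×0.97231×0.98848 = -0.176704 + 0.813281 = 0.636577.
Q̄ = (S_0/π) × [bracket] = (256/π) × 0.636577 = 51.873 W/m².
Ratio Q̄_A / Q̄_B = 48.792 / 51.873 = 0.9406.

Q̄_A / Q̄_B ≈ 0.941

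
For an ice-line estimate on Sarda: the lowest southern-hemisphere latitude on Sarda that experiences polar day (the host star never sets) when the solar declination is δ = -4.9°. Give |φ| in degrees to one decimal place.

Polar day requires cos H₀ = −tan φ tan δ ≤ −1, i.e. tan φ tan δ ≥ 1.
The boundary is |tan φ| · |tan δ| = 1, so |φ| = 90° − |δ| = 90° − 4.9° = 85.1° in the southern hemisphere.

|φ| = 85.1°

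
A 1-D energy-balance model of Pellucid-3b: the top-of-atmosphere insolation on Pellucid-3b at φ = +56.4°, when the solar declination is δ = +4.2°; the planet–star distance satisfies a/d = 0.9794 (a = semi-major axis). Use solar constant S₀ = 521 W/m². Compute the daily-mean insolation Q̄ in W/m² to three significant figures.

Q̄ ≈ 104 W/m²

cos H₀ = −tan(+56.4°) tan(+4.200°) = -0.1105, H₀ = 1.6816 rad.
Bracket: H₀ sin φ sin δ + cos φ cos δ sin H₀ = 1.6816×0.83292×0.07324 + 0.55339×0.99731×0.99387 = 0.102583 + 0.548518 = 0.651101.
Inverse-square distance factor (a/d)² = 0.9794² = 0.959224.
Q̄ = (S₀/π) × 0.959224 × [bracket] = (521/π) × 0.959224 × 0.651101 = 103.6 W/m².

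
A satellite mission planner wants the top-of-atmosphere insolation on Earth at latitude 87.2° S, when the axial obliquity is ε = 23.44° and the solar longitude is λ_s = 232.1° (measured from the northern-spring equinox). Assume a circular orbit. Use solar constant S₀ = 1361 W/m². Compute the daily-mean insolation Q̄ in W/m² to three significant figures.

Solar declination: sin δ = sin ε · sin λ_s = sin 23.44° × sin 232.1° = -0.31389, so δ = -18.294°.
cos H₀ = −tan(-87.2°) tan(-18.294°) = -6.7595 ≤ −1 ⇒ polar day, H₀ = π.
Bracket: H₀ sin φ sin δ + cos φ cos δ sin H₀ = 3.1416×-0.99881×-0.31389 + 0.04885×0.94946×0.00000 = 0.984943 + 0.000000 = 0.984943.
Q̄ = (S₀/π) × [bracket] = (1361/π) × 0.984943 = 426.7 W/m².

Q̄ ≈ 427 W/m²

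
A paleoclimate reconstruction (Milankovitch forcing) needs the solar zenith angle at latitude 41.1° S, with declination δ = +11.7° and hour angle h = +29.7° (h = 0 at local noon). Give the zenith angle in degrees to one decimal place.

θ_z = 59.5°

cos θ_z = sin φ sin δ + cos φ cos δ cos h = -0.133307 + 0.640969 = 0.507662.
θ_z = arccos(0.507662) = 59.5°.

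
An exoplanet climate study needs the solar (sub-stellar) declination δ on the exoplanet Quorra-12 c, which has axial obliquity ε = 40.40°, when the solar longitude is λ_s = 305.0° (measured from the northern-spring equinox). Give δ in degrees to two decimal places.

sin δ = sin ε · sin λ_s = sin 40.40° × sin 305.0° = -0.530909.
δ = arcsin(-0.530909) = -32.07°.

δ = -32.07°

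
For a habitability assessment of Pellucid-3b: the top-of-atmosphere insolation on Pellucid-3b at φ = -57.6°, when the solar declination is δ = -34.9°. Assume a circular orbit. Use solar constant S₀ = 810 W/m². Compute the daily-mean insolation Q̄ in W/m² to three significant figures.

Q̄ ≈ 391 W/m²

cos H₀ = −tan(-57.6°) tan(-34.900°) = -1.0993 ≤ −1 ⇒ polar day, H₀ = π.
Bracket: H₀ sin φ sin δ + cos φ cos δ sin H₀ = 3.1416×-0.84433×-0.57215 + 0.53583×0.82015×0.00000 = 1.517655 + 0.000000 = 1.517655.
Q̄ = (S₀/π) × [bracket] = (810/π) × 1.517655 = 391.3 W/m².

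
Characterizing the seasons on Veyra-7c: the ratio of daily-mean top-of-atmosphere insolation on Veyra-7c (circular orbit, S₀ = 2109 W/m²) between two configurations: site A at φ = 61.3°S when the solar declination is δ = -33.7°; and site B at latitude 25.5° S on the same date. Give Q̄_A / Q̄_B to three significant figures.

— Configuration A (φ=-61.3°):
cos H₀ = −tan(-61.3°) tan(-33.700°) = -1.2181 ≤ −1 ⇒ polar day, H₀ = π.
Bracket: H₀ sin φ sin δ + cos φ cos δ sin H₀ = 3.1416×-0.87715×-0.55484 + 0.48022×0.83195×0.00000 = 1.528947 + 0.000000 = 1.528947.
Q̄ = (S₀/π) × [bracket] = (2109/π) × 1.528947 = 1026.4 W/m².
— Configuration B (φ=-25.5°):
cos H₀ = −tan(-25.5°) tan(-33.700°) = -0.3181, H₀ = 1.8945 rad.
Bracket: H₀ sin φ sin δ + cos φ cos δ sin H₀ = 1.8945×-0.43051×-0.55484 + 0.90259×0.83195×0.94806 = 0.452528 + 0.711907 = 1.164435.
Q̄ = (S₀/π) × [bracket] = (2109/π) × 1.164435 = 781.70 W/m².
Ratio Q̄_A / Q̄_B = 1026.4 / 781.70 = 1.313.

Q̄_A / Q̄_B ≈ 1.31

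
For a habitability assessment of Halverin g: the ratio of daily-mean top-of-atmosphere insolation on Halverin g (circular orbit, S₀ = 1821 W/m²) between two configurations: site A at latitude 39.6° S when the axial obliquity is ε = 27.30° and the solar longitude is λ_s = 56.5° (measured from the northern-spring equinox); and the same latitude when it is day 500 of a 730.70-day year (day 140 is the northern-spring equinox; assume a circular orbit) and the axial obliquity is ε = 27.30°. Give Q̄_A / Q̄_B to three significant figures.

— Configuration A (φ=-39.6°):
Solar declination: sin δ = sin ε · sin λ_s = sin 27.30° × sin 56.5° = 0.38246, so δ = +22.486°.
cos H₀ = −tan(-39.6°) tan(+22.486°) = 0.3424, H₀ = 1.2213 rad.
Bracket: H₀ sin φ sin δ + cos φ cos δ sin H₀ = 1.2213×-0.63742×0.38246 + 0.77051×0.92397×0.93954 = -0.297738 + 0.668885 = 0.371147.
Q̄ = (S₀/π) × [bracket] = (1821/π) × 0.371147 = 215.13 W/m².
— Configuration B (φ=-39.6°):
Solar longitude: λ_s = 360° × (500 − 140)/730.70 = 177.364°.
sin δ = sin 27.30° × sin 177.364° = 0.02109, so δ = +1.209°.
cos H₀ = −tan(-39.6°) tan(+1.209°) = 0.0175, H₀ = 1.5533 rad.
Bracket: H₀ sin φ sin δ + cos φ cos δ sin H₀ = 1.5533×-0.63742×0.02109 + 0.77051×0.99978×0.99985 = -0.020881 + 0.770225 = 0.749344.
Q̄ = (S₀/π) × [bracket] = (1821/π) × 0.749344 = 434.35 W/m².
Ratio Q̄_A / Q̄_B = 215.13 / 434.35 = 0.4953.

Q̄_A / Q̄_B ≈ 0.495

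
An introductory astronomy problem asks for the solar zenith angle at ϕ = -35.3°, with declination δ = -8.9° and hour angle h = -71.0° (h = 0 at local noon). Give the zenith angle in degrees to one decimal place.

cos θ_z = sin ϕ sin δ + cos ϕ cos δ cos h = 0.089401 + 0.262509 = 0.351910.
θ_z = arccos(0.351910) = 69.4°.

θ_z = 69.4°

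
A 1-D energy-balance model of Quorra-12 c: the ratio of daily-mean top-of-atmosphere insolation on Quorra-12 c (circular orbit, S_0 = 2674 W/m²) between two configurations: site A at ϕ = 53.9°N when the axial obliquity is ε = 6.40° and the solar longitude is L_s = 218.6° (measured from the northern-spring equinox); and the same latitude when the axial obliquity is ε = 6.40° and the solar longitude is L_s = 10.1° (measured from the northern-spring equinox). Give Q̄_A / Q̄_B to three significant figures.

— Configuration A (ϕ=+53.9°):
Solar declination: sin δ = sin ε · sin L_s = sin 6.40° × sin 218.6° = -0.06954, so δ = -3.988°.
cos h₀ = −tan(+53.9°) tan(-3.988°) = 0.0956, h₀ = 1.4751 rad.
Bracket: h₀ sin ϕ sin δ + cos ϕ cos δ sin h₀ = 1.4751×0.80799×-0.06954 + 0.58920×0.99758×0.99542 = -0.082882 + 0.585082 = 0.502200.
Q̄ = (S_0/π) × [bracket] = (2674/π) × 0.502200 = 427.45 W/m².
— Configuration B (ϕ=+53.9°):
Solar declination: sin δ = sin ε · sin L_s = sin 6.40° × sin 10.1° = 0.01955, so δ = +1.120°.
cos h₀ = −tan(+53.9°) tan(+1.120°) = -0.0268, h₀ = 1.5976 rad.
Bracket: h₀ sin ϕ sin δ + cos ϕ cos δ sin h₀ = 1.5976×0.80799×0.01955 + 0.58920×0.99981×0.99964 = 0.025236 + 0.588876 = 0.614112.
Q̄ = (S_0/π) × [bracket] = (2674/π) × 0.614112 = 522.71 W/m².
Ratio Q̄_A / Q̄_B = 427.45 / 522.71 = 0.8178.

Q̄_A / Q̄_B ≈ 0.818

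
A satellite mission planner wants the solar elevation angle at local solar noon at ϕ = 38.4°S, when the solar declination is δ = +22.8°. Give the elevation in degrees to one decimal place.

28.8°

At local noon the hour angle is zero, so the zenith angle equals |ϕ − δ| = |-38.4° − (+22.800°)| = 61.200°.
Elevation = 90° − 61.200° = 28.8°.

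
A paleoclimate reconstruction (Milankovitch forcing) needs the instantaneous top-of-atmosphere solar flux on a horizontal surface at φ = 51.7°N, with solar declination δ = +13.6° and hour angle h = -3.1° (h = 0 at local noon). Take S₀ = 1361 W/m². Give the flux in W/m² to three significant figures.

1.07e+03 W/m²

cos θ_z = sin φ sin δ + cos φ cos δ cos h = 0.184534 + 0.601520 = 0.786054.
Flux = S₀ · cos θ_z = 1361 × 0.786054 = 1070 W/m².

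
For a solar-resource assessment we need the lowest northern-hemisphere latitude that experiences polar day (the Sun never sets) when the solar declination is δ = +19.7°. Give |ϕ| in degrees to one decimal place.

Polar day requires cos h₀ = −tan ϕ tan δ ≤ −1, i.e. tan ϕ tan δ ≥ 1.
The boundary is |tan ϕ| · |tan δ| = 1, so |ϕ| = 90° − |δ| = 90° − 19.7° = 70.3° in the northern hemisphere.

|ϕ| = 70.3°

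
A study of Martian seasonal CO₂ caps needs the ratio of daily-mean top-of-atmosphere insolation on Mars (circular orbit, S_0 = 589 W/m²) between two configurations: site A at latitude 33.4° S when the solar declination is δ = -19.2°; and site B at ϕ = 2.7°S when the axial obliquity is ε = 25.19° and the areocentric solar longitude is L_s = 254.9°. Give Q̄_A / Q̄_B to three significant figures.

— Configuration A (ϕ=-33.4°):
cos h₀ = −tan(-33.4°) tan(-19.200°) = -0.2296, h₀ = 1.8025 rad.
Bracket: h₀ sin ϕ sin δ + cos ϕ cos δ sin h₀ = 1.8025×-0.55048×-0.32887 + 0.83485×0.94438×0.97328 = 0.326318 + 0.767349 = 1.093667.
Q̄ = (S_0/π) × [bracket] = (589/π) × 1.093667 = 205.05 W/m².
— Configuration B (ϕ=-2.7°):
sin δ = sin 25.19° × sin 254.9° = -0.41093, so δ = -24.263°.
cos h₀ = −tan(-2.7°) tan(-24.263°) = -0.0213, h₀ = 1.5921 rad.
Bracket: h₀ sin ϕ sin δ + cos ϕ cos δ sin h₀ = 1.5921×-0.04711×-0.41093 + 0.99889×0.91167×0.99977 = 0.030821 + 0.910449 = 0.941270.
Q̄ = (S_0/π) × [bracket] = (589/π) × 0.941270 = 176.47 W/m².
Ratio Q̄_A / Q̄_B = 205.05 / 176.47 = 1.162.

Q̄_A / Q̄_B ≈ 1.16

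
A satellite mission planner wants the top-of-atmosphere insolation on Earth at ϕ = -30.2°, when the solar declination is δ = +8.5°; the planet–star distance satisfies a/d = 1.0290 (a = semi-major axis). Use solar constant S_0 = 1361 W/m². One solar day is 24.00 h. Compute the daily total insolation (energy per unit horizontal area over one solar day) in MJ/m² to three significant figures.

cos h₀ = −tan(-30.2°) tan(+8.500°) = 0.0870, h₀ = 1.4837 rad.
Bracket: h₀ sin ϕ sin δ + cos ϕ cos δ sin h₀ = 1.4837×-0.50302×0.14781 + 0.86427×0.98902×0.99621 = -0.110315 + 0.851541 = 0.741226.
Inverse-square distance factor (a/d)² = 1.0290² = 1.058841.
Q̄ = (S_0/π) × 1.058841 × [bracket] = (1361/π) × 1.058841 × 0.741226 = 340.01 W/m².
Daily total = Q̄ × 24.00 h × 3600 s/h = 340.01 × 24.00 × 3600 / 10⁶ = 29.38 MJ/m².

29.4 MJ/m²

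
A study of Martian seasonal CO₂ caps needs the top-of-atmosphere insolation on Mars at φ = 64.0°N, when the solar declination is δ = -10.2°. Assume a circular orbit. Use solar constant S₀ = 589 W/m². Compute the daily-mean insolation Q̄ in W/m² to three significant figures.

cos H₀ = −tan(+64.0°) tan(-10.200°) = 0.3689, H₀ = 1.1930 rad.
Bracket: H₀ sin φ sin δ + cos φ cos δ sin H₀ = 1.1930×0.89879×-0.17708 + 0.43837×0.98420×0.92947 = -0.189875 + 0.401014 = 0.211139.
Q̄ = (S₀/π) × [bracket] = (589/π) × 0.211139 = 39.59 W/m².

Q̄ ≈ 39.6 W/m²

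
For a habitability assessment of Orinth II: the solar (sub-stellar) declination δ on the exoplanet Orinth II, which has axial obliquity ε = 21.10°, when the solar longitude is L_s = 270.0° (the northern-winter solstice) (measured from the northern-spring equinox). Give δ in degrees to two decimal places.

δ = -21.10°

sin δ = sin ε · sin L_s = sin 21.10° × sin 270.0° = -0.359997.
δ = arcsin(-0.359997) = -21.10°.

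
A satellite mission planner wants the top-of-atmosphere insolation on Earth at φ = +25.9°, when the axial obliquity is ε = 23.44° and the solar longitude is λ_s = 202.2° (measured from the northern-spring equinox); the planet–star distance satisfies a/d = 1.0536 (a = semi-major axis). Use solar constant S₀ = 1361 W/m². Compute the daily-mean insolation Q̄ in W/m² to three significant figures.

Solar declination: sin δ = sin ε · sin λ_s = sin 23.44° × sin 202.2° = -0.15030, so δ = -8.644°.
cos H₀ = −tan(+25.9°) tan(-8.644°) = 0.0738, H₀ = 1.4969 rad.
Bracket: H₀ sin φ sin δ + cos φ cos δ sin H₀ = 1.4969×0.43680×-0.15030 + 0.89956×0.98864×0.99727 = -0.098273 + 0.886913 = 0.788640.
Inverse-square distance factor (a/d)² = 1.0536² = 1.110073.
Q̄ = (S₀/π) × 1.110073 × [bracket] = (1361/π) × 1.110073 × 0.788640 = 379.3 W/m².

Q̄ ≈ 379 W/m²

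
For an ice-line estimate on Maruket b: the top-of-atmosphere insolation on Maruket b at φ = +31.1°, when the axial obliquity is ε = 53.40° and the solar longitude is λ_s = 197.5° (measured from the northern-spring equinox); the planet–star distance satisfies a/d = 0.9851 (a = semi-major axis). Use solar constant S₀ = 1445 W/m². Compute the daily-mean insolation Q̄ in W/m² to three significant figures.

Solar declination: sin δ = sin ε · sin λ_s = sin 53.40° × sin 197.5° = -0.24141, so δ = -13.970°.
cos H₀ = −tan(+31.1°) tan(-13.970°) = 0.1501, H₀ = 1.4202 rad.
Bracket: H₀ sin φ sin δ + cos φ cos δ sin H₀ = 1.4202×0.51653×-0.24141 + 0.85627×0.97042×0.98868 = -0.177093 + 0.821535 = 0.644442.
Inverse-square distance factor (a/d)² = 0.9851² = 0.970422.
Q̄ = (S₀/π) × 0.970422 × [bracket] = (1445/π) × 0.970422 × 0.644442 = 287.6 W/m².

Q̄ ≈ 288 W/m²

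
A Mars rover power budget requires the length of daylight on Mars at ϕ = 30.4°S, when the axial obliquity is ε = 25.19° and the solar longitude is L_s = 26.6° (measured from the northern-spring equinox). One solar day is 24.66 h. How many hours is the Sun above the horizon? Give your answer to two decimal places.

11.43 h

Solar declination: sin δ = sin ε · sin L_s = sin 25.19° × sin 26.6° = 0.19058, so δ = +10.986°.
cos h₀ = −tan ϕ · tan δ = −tan(-30.4°) × tan(+10.986°) = 0.1139, so h₀ = 1.4567 rad = 83.46°.
Daylight = 2h₀/(2π) × 24.66 h = (1.4567/π) × 24.66 = 11.43 h.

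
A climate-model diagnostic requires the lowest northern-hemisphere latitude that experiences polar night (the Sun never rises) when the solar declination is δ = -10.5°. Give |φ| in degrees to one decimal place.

Polar night requires cos H₀ = −tan φ tan δ ≥ 1, i.e. tan φ tan δ ≤ −1.
The boundary is |tan φ| · |tan δ| = 1, so |φ| = 90° − |δ| = 90° − 10.5° = 79.5° in the northern hemisphere.

|φ| = 79.5°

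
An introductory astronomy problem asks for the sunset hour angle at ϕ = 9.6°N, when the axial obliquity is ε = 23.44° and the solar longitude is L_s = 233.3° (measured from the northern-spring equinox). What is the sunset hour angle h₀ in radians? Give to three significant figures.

Solar declination: sin δ = sin ε · sin L_s = sin 23.44° × sin 233.3° = -0.31894, so δ = -18.599°.
cos h₀ = −tan ϕ · tan δ = −tan(+9.6°) × tan(-18.599°) = 0.0569, so h₀ = 1.5138 rad = 86.74°.

h₀ = 1.51 rad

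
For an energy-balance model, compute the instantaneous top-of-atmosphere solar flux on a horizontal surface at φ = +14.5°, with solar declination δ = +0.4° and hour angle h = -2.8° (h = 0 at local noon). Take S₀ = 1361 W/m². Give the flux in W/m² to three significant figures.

1.32e+03 W/m²

cos θ_z = sin φ sin δ + cos φ cos δ cos h = 0.001748 + 0.966968 = 0.968716.
Flux = S₀ · cos θ_z = 1361 × 0.968716 = 1318 W/m².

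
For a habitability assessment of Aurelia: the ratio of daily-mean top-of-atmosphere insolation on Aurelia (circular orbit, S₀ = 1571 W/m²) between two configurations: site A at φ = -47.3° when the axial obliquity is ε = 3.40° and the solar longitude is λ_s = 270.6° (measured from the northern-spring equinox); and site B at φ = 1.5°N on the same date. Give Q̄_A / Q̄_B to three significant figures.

— Configuration A (φ=-47.3°):
Solar declination: sin δ = sin ε · sin λ_s = sin 3.40° × sin 270.6° = -0.05930, so δ = -3.400°.
cos H₀ = −tan(-47.3°) tan(-3.400°) = -0.0644, H₀ = 1.6352 rad.
Bracket: H₀ sin φ sin δ + cos φ cos δ sin H₀ = 1.6352×-0.73491×-0.05930 + 0.67816×0.99824×0.99793 = 0.071262 + 0.675565 = 0.746827.
Q̄ = (S₀/π) × [bracket] = (1571/π) × 0.746827 = 373.46 W/m².
— Configuration B (φ=+1.5°):
cos H₀ = −tan(+1.5°) tan(-3.400°) = 0.0016, H₀ = 1.5692 rad.
Bracket: H₀ sin φ sin δ + cos φ cos δ sin H₀ = 1.5692×0.02618×-0.05930 + 0.99966×0.99824×1.00000 = -0.002436 + 0.997901 = 0.995465.
Q̄ = (S₀/π) × [bracket] = (1571/π) × 0.995465 = 497.80 W/m².
Ratio Q̄_A / Q̄_B = 373.46 / 497.80 = 0.7502.

Q̄_A / Q̄_B ≈ 0.750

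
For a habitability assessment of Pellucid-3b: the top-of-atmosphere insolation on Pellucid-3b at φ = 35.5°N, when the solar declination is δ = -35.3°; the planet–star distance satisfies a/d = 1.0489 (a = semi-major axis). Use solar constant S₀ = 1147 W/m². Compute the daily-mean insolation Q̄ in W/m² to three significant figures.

Q̄ ≈ 90.0 W/m²

cos H₀ = −tan(+35.5°) tan(-35.300°) = 0.5050, H₀ = 1.0414 rad.
Bracket: H₀ sin φ sin δ + cos φ cos δ sin H₀ = 1.0414×0.58070×-0.57786 + 0.81412×0.81614×0.86310 = -0.349456 + 0.573475 = 0.224019.
Inverse-square distance factor (a/d)² = 1.0489² = 1.100191.
Q̄ = (S₀/π) × 1.100191 × [bracket] = (1147/π) × 1.100191 × 0.224019 = 89.98 W/m².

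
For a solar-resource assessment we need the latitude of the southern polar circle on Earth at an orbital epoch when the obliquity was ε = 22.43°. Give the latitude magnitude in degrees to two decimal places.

The polar circle is the lowest latitude that experiences at least one full rotation of continuous darkness at the northern-summer solstice; it lies at |ϕ| = 90° − ε = 90° − 22.43° = 67.57°.

67.57°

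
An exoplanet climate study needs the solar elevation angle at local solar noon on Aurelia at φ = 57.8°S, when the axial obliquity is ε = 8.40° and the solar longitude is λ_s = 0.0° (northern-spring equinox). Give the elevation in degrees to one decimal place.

Solar declination: sin δ = sin ε · sin λ_s = sin 8.40° × sin 0.0° = 0.00000, so δ = +0.000°.
At local noon the hour angle is zero, so the zenith angle equals |φ − δ| = |-57.8° − (+0.000°)| = 57.800°.
Elevation = 90° − 57.800° = 32.2°.

32.2°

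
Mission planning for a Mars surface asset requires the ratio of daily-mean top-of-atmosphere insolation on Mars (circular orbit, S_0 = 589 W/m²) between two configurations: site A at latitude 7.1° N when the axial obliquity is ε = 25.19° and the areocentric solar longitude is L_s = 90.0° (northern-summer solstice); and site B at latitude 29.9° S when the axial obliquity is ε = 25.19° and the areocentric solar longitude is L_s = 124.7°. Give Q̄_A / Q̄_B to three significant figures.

Q̄_A / Q̄_B ≈ 1.76

— Configuration A (ϕ=+7.1°):
sin δ = sin 25.19° × sin 90.0° = 0.42562, so δ = +25.190°.
cos h₀ = −tan(+7.1°) tan(+25.190°) = -0.0586, h₀ = 1.6294 rad.
Bracket: h₀ sin ϕ sin δ + cos ϕ cos δ sin h₀ = 1.6294×0.12360×0.42562 + 0.99233×0.90490×0.99828 = 0.085717 + 0.896415 = 0.982132.
Q̄ = (S_0/π) × [bracket] = (589/π) × 0.982132 = 184.13 W/m².
— Configuration B (ϕ=-29.9°):
sin δ = sin 25.19° × sin 124.7° = 0.34992, so δ = +20.483°.
cos h₀ = −tan(-29.9°) tan(+20.483°) = 0.2148, h₀ = 1.3543 rad.
Bracket: h₀ sin ϕ sin δ + cos ϕ cos δ sin h₀ = 1.3543×-0.49849×0.34992 + 0.86690×0.93678×0.97666 = -0.236233 + 0.793140 = 0.556907.
Q̄ = (S_0/π) × [bracket] = (589/π) × 0.556907 = 104.41 W/m².
Ratio Q̄_A / Q̄_B = 184.13 / 104.41 = 1.764.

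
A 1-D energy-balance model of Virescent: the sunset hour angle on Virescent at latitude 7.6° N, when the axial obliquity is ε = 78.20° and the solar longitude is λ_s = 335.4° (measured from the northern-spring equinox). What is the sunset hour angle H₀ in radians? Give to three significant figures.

Solar declination: sin δ = sin ε · sin λ_s = sin 78.20° × sin 335.4° = -0.40748, so δ = -24.047°.
cos H₀ = −tan φ · tan δ = −tan(+7.6°) × tan(-24.047°) = 0.0595, so H₀ = 1.5112 rad = 86.59°.

H₀ = 1.51 rad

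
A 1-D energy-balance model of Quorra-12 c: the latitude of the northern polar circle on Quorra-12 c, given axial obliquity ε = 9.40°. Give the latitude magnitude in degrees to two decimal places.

80.60°

The polar circle is the lowest latitude that experiences at least one full rotation of continuous daylight at the northern-summer solstice; it lies at |φ| = 90° − ε = 90° − 9.40° = 80.60°.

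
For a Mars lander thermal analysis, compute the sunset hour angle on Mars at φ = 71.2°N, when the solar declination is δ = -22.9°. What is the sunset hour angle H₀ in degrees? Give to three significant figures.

cos H₀ = −tan φ · tan δ = 1.2408 ≥ 1, so the Sun never rises (polar night) and H₀ = 0.

H₀ = 0.00°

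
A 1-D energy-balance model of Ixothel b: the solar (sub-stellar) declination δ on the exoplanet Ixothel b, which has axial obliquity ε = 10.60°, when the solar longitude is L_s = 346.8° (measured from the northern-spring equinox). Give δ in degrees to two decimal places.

δ = -2.41°

sin δ = sin ε · sin L_s = sin 10.60° × sin 346.8° = -0.042005.
δ = arcsin(-0.042005) = -2.41°.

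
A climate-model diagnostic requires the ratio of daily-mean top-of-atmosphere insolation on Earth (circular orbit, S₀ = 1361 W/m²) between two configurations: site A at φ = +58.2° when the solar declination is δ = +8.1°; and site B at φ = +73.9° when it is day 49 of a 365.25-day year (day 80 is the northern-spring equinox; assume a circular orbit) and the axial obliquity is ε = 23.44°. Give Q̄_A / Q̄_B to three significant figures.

Q̄_A / Q̄_B ≈ 18.3

— Configuration A (φ=+58.2°):
cos H₀ = −tan(+58.2°) tan(+8.100°) = -0.2295, H₀ = 1.8024 rad.
Bracket: H₀ sin φ sin δ + cos φ cos δ sin H₀ = 1.8024×0.84989×0.14090 + 0.52696×0.99002×0.97330 = 0.215837 + 0.507772 = 0.723609.
Q̄ = (S₀/π) × [bracket] = (1361/π) × 0.723609 = 313.48 W/m².
— Configuration B (φ=+73.9°):
Solar longitude: λ_s = 360° × (49 − 80)/365.25 = -30.554°, i.e. -30.554° + 360° = 329.446°.
sin δ = sin 23.44° × sin 329.446° = -0.20222, so δ = -11.667°.
cos H₀ = −tan(+73.9°) tan(-11.667°) = 0.7154, H₀ = 0.7736 rad.
Bracket: H₀ sin φ sin δ + cos φ cos δ sin H₀ = 0.7736×0.96078×-0.20222 + 0.27731×0.97934×0.69873 = -0.150302 + 0.189762 = 0.039460.
Q̄ = (S₀/π) × [bracket] = (1361/π) × 0.039460 = 17.095 W/m².
Ratio Q̄_A / Q̄_B = 313.48 / 17.095 = 18.34.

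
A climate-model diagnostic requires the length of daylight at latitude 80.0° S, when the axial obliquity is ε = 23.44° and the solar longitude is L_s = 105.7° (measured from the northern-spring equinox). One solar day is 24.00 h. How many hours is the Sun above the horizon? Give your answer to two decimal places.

Solar declination: sin δ = sin ε · sin L_s = sin 23.44° × sin 105.7° = 0.38295, so δ = +22.516°.
cos h₀ = −tan ϕ · tan δ = 2.3510 ≥ 1, so the Sun never rises (polar night) and h₀ = 0.
Daylight = 2h₀/(2π) × 24.00 h = (0.0000/π) × 24.00 = 0.00 h.

0.00 h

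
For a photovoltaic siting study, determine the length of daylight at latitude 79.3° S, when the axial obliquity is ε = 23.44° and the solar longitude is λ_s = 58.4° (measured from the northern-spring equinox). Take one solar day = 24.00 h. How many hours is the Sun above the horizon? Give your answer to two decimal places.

0.00 h

Solar declination: sin δ = sin ε · sin λ_s = sin 23.44° × sin 58.4° = 0.33881, so δ = +19.804°.
cos H₀ = −tan φ · tan δ = 1.9058 ≥ 1, so the Sun never rises (polar night) and H₀ = 0.
Daylight = 2H₀/(2π) × 24.00 h = (0.0000/π) × 24.00 = 0.00 h.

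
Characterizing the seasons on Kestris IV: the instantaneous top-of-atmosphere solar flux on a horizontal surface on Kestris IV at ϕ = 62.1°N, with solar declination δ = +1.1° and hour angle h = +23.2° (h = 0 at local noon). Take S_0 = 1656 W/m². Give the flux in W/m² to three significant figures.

cos θ_z = sin ϕ sin δ + cos ϕ cos δ cos h = 0.016966 + 0.430012 = 0.446978.
Flux = S_0 · cos θ_z = 1656 × 0.446978 = 740.2 W/m².

740 W/m²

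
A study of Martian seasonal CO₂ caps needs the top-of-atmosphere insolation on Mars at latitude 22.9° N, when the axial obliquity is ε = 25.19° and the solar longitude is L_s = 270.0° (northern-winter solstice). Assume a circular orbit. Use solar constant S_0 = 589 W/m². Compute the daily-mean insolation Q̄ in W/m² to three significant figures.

Q̄ ≈ 111 W/m²

Solar declination: sin δ = sin ε · sin L_s = sin 25.19° × sin 270.0° = -0.42562, so δ = -25.190°.
cos h₀ = −tan(+22.9°) tan(-25.190°) = 0.1987, h₀ = 1.3708 rad.
Bracket: h₀ sin ϕ sin δ + cos ϕ cos δ sin h₀ = 1.3708×0.38912×-0.42562 + 0.92119×0.90490×0.98006 = -0.227028 + 0.816963 = 0.589935.
Q̄ = (S_0/π) × [bracket] = (589/π) × 0.589935 = 110.6 W/m².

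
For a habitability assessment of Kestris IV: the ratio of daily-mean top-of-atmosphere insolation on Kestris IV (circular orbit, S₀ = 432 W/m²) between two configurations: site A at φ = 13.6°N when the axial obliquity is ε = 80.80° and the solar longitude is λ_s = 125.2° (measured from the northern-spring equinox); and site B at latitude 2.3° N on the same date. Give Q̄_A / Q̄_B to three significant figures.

— Configuration A (φ=+13.6°):
Solar declination: sin δ = sin ε · sin λ_s = sin 80.80° × sin 125.2° = 0.80663, so δ = +53.768°.
cos H₀ = −tan(+13.6°) tan(+53.768°) = -0.3302, H₀ = 1.9073 rad.
Bracket: H₀ sin φ sin δ + cos φ cos δ sin H₀ = 1.9073×0.23514×0.80663 + 0.97196×0.59105×0.94392 = 0.361759 + 0.542260 = 0.904019.
Q̄ = (S₀/π) × [bracket] = (432/π) × 0.904019 = 124.31 W/m².
— Configuration B (φ=+2.3°):
cos H₀ = −tan(+2.3°) tan(+53.768°) = -0.0548, H₀ = 1.6256 rad.
Bracket: H₀ sin φ sin δ + cos φ cos δ sin H₀ = 1.6256×0.04013×0.80663 + 0.99919×0.59105×0.99850 = 0.052621 + 0.589685 = 0.642306.
Q̄ = (S₀/π) × [bracket] = (432/π) × 0.642306 = 88.323 W/m².
Ratio Q̄_A / Q̄_B = 124.31 / 88.323 = 1.407.

Q̄_A / Q̄_B ≈ 1.41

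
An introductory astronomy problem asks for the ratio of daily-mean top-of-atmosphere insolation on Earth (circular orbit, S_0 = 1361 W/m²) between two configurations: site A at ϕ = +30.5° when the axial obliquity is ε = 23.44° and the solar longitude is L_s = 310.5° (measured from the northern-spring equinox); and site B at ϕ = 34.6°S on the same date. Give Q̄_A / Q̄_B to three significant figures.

— Configuration A (ϕ=+30.5°):
Solar declination: sin δ = sin ε · sin L_s = sin 23.44° × sin 310.5° = -0.30248, so δ = -17.607°.
cos h₀ = −tan(+30.5°) tan(-17.607°) = 0.1869, h₀ = 1.3828 rad.
Bracket: h₀ sin ϕ sin δ + cos ϕ cos δ sin h₀ = 1.3828×0.50754×-0.30248 + 0.86163×0.95316×0.98237 = -0.212288 + 0.806792 = 0.594504.
Q̄ = (S_0/π) × [bracket] = (1361/π) × 0.594504 = 257.55 W/m².
— Configuration B (ϕ=-34.6°):
cos h₀ = −tan(-34.6°) tan(-17.607°) = -0.2189, h₀ = 1.7915 rad.
Bracket: h₀ sin ϕ sin δ + cos ϕ cos δ sin h₀ = 1.7915×-0.56784×-0.30248 + 0.82314×0.95316×0.97574 = 0.307708 + 0.765550 = 1.073258.
Q̄ = (S_0/π) × [bracket] = (1361/π) × 1.073258 = 464.96 W/m².
Ratio Q̄_A / Q̄_B = 257.55 / 464.96 = 0.5539.

Q̄_A / Q̄_B ≈ 0.554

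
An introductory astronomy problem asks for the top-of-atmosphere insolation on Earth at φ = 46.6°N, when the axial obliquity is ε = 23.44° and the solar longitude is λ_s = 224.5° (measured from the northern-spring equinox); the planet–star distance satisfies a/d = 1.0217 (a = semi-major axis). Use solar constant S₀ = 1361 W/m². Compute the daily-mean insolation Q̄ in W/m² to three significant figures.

Solar declination: sin δ = sin ε · sin λ_s = sin 23.44° × sin 224.5° = -0.27881, so δ = -16.189°.
cos H₀ = −tan(+46.6°) tan(-16.189°) = 0.3070, H₀ = 1.2587 rad.
Bracket: H₀ sin φ sin δ + cos φ cos δ sin H₀ = 1.2587×0.72657×-0.27881 + 0.68709×0.96035×0.95171 = -0.254981 + 0.627983 = 0.373002.
Inverse-square distance factor (a/d)² = 1.0217² = 1.043871.
Q̄ = (S₀/π) × 1.043871 × [bracket] = (1361/π) × 1.043871 × 0.373002 = 168.7 W/m².

Q̄ ≈ 169 W/m²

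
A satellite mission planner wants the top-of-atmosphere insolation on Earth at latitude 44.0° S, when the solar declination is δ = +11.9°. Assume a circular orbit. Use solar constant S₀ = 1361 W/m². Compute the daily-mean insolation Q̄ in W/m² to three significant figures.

cos H₀ = −tan(-44.0°) tan(+11.900°) = 0.2035, H₀ = 1.3659 rad.
Bracket: H₀ sin φ sin δ + cos φ cos δ sin H₀ = 1.3659×-0.69466×0.20620 + 0.71934×0.97851×0.97907 = -0.195650 + 0.689149 = 0.493499.
Q̄ = (S₀/π) × [bracket] = (1361/π) × 0.493499 = 213.8 W/m².

Q̄ ≈ 214 W/m²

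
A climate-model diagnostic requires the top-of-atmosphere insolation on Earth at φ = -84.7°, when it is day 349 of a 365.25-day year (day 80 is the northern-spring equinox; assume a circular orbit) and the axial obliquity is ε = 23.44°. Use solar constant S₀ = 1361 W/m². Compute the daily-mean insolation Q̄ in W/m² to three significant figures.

Q̄ ≈ 537 W/m²

Solar longitude: λ_s = 360° × (349 − 80)/365.25 = 265.133°.
sin δ = sin 23.44° × sin 265.133° = -0.39635, so δ = -23.350°.
cos H₀ = −tan(-84.7°) tan(-23.350°) = -4.6537 ≤ −1 ⇒ polar day, H₀ = π.
Bracket: H₀ sin φ sin δ + cos φ cos δ sin H₀ = 3.1416×-0.99572×-0.39635 + 0.09237×0.91810×0.00000 = 1.239844 + 0.000000 = 1.239844.
Q̄ = (S₀/π) × [bracket] = (1361/π) × 1.239844 = 537.1 W/m².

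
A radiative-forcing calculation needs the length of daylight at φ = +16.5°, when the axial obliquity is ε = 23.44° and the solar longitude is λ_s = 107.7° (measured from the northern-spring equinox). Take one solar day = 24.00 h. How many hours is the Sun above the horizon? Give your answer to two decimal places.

12.93 h

Solar declination: sin δ = sin ε · sin λ_s = sin 23.44° × sin 107.7° = 0.37896, so δ = +22.269°.
cos H₀ = −tan φ · tan δ = −tan(+16.5°) × tan(+22.269°) = -0.1213, so H₀ = 1.6924 rad = 96.97°.
Daylight = 2H₀/(2π) × 24.00 h = (1.6924/π) × 24.00 = 12.93 h.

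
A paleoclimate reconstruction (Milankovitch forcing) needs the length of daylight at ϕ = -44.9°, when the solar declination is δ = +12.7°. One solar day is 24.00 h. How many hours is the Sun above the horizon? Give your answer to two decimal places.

cos h₀ = −tan ϕ · tan δ = −tan(-44.9°) × tan(+12.700°) = 0.2246, so h₀ = 1.3443 rad = 77.02°.
Daylight = 2h₀/(2π) × 24.00 h = (1.3443/π) × 24.00 = 10.27 h.

10.27 h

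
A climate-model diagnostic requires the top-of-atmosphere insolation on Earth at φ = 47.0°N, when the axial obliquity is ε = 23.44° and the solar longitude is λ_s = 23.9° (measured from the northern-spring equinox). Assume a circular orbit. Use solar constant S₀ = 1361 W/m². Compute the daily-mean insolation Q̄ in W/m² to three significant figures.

Solar declination: sin δ = sin ε · sin λ_s = sin 23.44° × sin 23.9° = 0.16116, so δ = +9.274°.
cos H₀ = −tan(+47.0°) tan(+9.274°) = -0.1751, H₀ = 1.7468 rad.
Bracket: H₀ sin φ sin δ + cos φ cos δ sin H₀ = 1.7468×0.73135×0.16116 + 0.68200×0.98693×0.98455 = 0.205885 + 0.662687 = 0.868572.
Q̄ = (S₀/π) × [bracket] = (1361/π) × 0.868572 = 376.3 W/m².

Q̄ ≈ 376 W/m²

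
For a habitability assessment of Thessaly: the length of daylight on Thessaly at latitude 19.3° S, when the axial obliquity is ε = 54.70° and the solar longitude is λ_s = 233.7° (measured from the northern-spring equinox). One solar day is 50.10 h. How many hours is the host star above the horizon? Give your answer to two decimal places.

30.01 h

Solar declination: sin δ = sin ε · sin λ_s = sin 54.70° × sin 233.7° = -0.65775, so δ = -41.128°.
cos H₀ = −tan φ · tan δ = −tan(-19.3°) × tan(-41.128°) = -0.3058, so H₀ = 1.8816 rad = 107.81°.
Daylight = 2H₀/(2π) × 50.10 h = (1.8816/π) × 50.10 = 30.01 h.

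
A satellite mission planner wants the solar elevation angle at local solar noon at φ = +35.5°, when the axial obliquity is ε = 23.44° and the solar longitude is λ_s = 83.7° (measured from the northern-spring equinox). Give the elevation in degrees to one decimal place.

Solar declination: sin δ = sin ε · sin λ_s = sin 23.44° × sin 83.7° = 0.39539, so δ = +23.290°.
At local noon the hour angle is zero, so the zenith angle equals |φ − δ| = |+35.5° − (+23.290°)| = 12.210°.
Elevation = 90° − 12.210° = 77.8°.

77.8°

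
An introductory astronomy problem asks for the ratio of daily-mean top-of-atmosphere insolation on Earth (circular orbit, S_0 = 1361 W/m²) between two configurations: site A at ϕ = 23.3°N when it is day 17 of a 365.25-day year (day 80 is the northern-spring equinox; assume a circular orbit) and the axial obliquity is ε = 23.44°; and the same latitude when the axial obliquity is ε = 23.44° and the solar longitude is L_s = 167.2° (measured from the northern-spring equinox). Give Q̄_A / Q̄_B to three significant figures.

Q̄_A / Q̄_B ≈ 0.673

— Configuration A (ϕ=+23.3°):
Solar longitude: L_s = 360° × (17 − 80)/365.25 = -62.094°, i.e. -62.094° + 360° = 297.906°.
sin δ = sin 23.44° × sin 297.906° = -0.35153, so δ = -20.581°.
cos h₀ = −tan(+23.3°) tan(-20.581°) = 0.1617, h₀ = 1.4084 rad.
Bracket: h₀ sin ϕ sin δ + cos ϕ cos δ sin h₀ = 1.4084×0.39555×-0.35153 + 0.91845×0.93618×0.98684 = -0.195835 + 0.848519 = 0.652684.
Q̄ = (S_0/π) × [bracket] = (1361/π) × 0.652684 = 282.76 W/m².
— Configuration B (ϕ=+23.3°):
Solar declination: sin δ = sin ε · sin L_s = sin 23.44° × sin 167.2° = 0.08813, so δ = +5.056°.
cos h₀ = −tan(+23.3°) tan(+5.056°) = -0.0381, h₀ = 1.6089 rad.
Bracket: h₀ sin ϕ sin δ + cos ϕ cos δ sin h₀ = 1.6089×0.39555×0.08813 + 0.91845×0.99611×0.99927 = 0.056086 + 0.914209 = 0.970295.
Q̄ = (S_0/π) × [bracket] = (1361/π) × 0.970295 = 420.35 W/m².
Ratio Q̄_A / Q̄_B = 282.76 / 420.35 = 0.6727.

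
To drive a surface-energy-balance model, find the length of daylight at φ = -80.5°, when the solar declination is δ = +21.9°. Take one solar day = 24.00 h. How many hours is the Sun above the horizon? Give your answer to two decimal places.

0.00 h

cos H₀ = −tan φ · tan δ = 2.4022 ≥ 1, so the Sun never rises (polar night) and H₀ = 0.
Daylight = 2H₀/(2π) × 24.00 h = (0.0000/π) × 24.00 = 0.00 h.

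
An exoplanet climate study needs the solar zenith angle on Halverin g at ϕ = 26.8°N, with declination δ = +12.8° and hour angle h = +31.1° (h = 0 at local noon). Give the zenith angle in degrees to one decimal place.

θ_z = 32.3°

cos θ_z = sin ϕ sin δ + cos ϕ cos δ cos h = 0.099891 + 0.745299 = 0.845190.
θ_z = arccos(0.845190) = 32.3°.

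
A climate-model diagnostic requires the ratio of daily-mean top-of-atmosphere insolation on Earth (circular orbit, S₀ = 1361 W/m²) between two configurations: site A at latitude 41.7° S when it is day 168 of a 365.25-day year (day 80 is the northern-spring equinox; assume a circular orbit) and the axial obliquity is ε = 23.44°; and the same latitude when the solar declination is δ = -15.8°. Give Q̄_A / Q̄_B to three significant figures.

— Configuration A (φ=-41.7°):
Solar longitude: λ_s = 360° × (168 − 80)/365.25 = 86.735°.
sin δ = sin 23.44° × sin 86.735° = 0.39714, so δ = +23.400°.
cos H₀ = −tan(-41.7°) tan(+23.400°) = 0.3856, H₀ = 1.1750 rad.
Bracket: H₀ sin φ sin δ + cos φ cos δ sin H₀ = 1.1750×-0.66523×0.39714 + 0.74664×0.91776×0.92269 = -0.310423 + 0.632261 = 0.321838.
Q̄ = (S₀/π) × [bracket] = (1361/π) × 0.321838 = 139.43 W/m².
— Configuration B (φ=-41.7°):
cos H₀ = −tan(-41.7°) tan(-15.800°) = -0.2521, H₀ = 1.8257 rad.
Bracket: H₀ sin φ sin δ + cos φ cos δ sin H₀ = 1.8257×-0.66523×-0.27228 + 0.74664×0.96222×0.96770 = 0.330687 + 0.695227 = 1.025914.
Q̄ = (S₀/π) × [bracket] = (1361/π) × 1.025914 = 444.45 W/m².
Ratio Q̄_A / Q̄_B = 139.43 / 444.45 = 0.3137.

Q̄_A / Q̄_B ≈ 0.314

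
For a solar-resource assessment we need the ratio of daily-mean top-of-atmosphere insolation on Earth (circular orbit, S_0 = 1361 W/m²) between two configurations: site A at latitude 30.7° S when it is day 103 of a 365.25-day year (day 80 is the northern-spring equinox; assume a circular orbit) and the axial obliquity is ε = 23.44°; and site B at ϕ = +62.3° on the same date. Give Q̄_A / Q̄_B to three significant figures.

Q̄_A / Q̄_B ≈ 1.05

— Configuration A (ϕ=-30.7°):
Solar longitude: L_s = 360° × (103 − 80)/365.25 = 22.669°.
sin δ = sin 23.44° × sin 22.669° = 0.15331, so δ = +8.819°.
cos h₀ = −tan(-30.7°) tan(+8.819°) = 0.0921, h₀ = 1.4785 rad.
Bracket: h₀ sin ϕ sin δ + cos ϕ cos δ sin h₀ = 1.4785×-0.51054×0.15331 + 0.85985×0.98818×0.99575 = -0.115724 + 0.846075 = 0.730351.
Q̄ = (S_0/π) × [bracket] = (1361/π) × 0.730351 = 316.40 W/m².
— Configuration B (ϕ=+62.3°):
cos h₀ = −tan(+62.3°) tan(+8.819°) = -0.2955, h₀ = 1.8708 rad.
Bracket: h₀ sin ϕ sin δ + cos ϕ cos δ sin h₀ = 1.8708×0.88539×0.15331 + 0.46484×0.98818×0.95534 = 0.253941 + 0.438831 = 0.692772.
Q̄ = (S_0/π) × [bracket] = (1361/π) × 0.692772 = 300.12 W/m².
Ratio Q̄_A / Q̄_B = 316.40 / 300.12 = 1.054.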